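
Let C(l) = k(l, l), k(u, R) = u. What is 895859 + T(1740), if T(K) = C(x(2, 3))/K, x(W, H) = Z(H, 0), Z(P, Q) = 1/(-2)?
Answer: 3117589319/3480 ≈ 8.9586e+5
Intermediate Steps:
Z(P, Q) = -½
x(W, H) = -½
C(l) = l
T(K) = -1/(2*K)
895859 + T(1740) = 895859 - ½/1740 = 895859 - ½*1/1740 = 895859 - 1/3480 = 3117589319/3480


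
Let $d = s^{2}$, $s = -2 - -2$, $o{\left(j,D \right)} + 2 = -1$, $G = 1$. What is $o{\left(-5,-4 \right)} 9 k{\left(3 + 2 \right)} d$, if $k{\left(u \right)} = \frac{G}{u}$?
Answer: $0$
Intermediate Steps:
$o{\left(j,D \right)} = -3$ ($o{\left(j,D \right)} = -2 - 1 = -3$)
$s = 0$ ($s = -2 + 2 = 0$)
$k{\left(u \right)} = \frac{1}{u}$ ($k{\left(u \right)} = 1 \frac{1}{u} = \frac{1}{u}$)
$d = 0$ ($d = 0^{2} = 0$)
$o{\left(-5,-4 \right)} 9 k{\left(3 + 2 \right)} d = \frac{\left(-3\right) 9}{3 + 2} \cdot 0 = - \frac{27}{5} \cdot 0 = \left(-27\right) \frac{1}{5} \cdot 0 = \left(- \frac{27}{5}\right) 0 = 0$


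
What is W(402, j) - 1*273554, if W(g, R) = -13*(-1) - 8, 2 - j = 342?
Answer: -273549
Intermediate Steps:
j = -340 (j = 2 - 1*342 = 2 - 342 = -340)
W(g, R) = 5 (W(g, R) = 13 - 8 = 5)
W(402, j) - 1*273554 = 5 - 1*273554 = 5 - 273554 = -273549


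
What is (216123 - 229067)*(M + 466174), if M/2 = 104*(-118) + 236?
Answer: -5722568288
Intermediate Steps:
M = -24072 (M = 2*(104*(-118) + 236) = 2*(-12272 + 236) = 2*(-12036) = -24072)
(216123 - 229067)*(M + 466174) = (216123 - 229067)*(-24072 + 466174) = -12944*442102 = -5722568288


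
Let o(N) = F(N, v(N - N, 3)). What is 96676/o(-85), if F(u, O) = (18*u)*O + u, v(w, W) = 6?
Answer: -96676/9265 ≈ -10.435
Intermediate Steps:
F(u, O) = u + 18*O*u (F(u, O) = 18*O*u + u = u + 18*O*u)
o(N) = 109*N (o(N) = N*(1 + 18*6) = N*(1 + 108) = N*109 = 109*N)
96676/o(-85) = 96676/((109*(-85))) = 96676/(-9265) = 96676*(-1/9265) = -96676/9265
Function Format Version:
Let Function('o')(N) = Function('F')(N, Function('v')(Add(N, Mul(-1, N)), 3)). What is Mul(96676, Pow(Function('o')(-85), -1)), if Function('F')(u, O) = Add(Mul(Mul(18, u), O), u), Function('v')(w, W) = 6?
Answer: Rational(-96676, 9265) ≈ -10.435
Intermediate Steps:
Function('F')(u, O) = Add(u, Mul(18, O, u)) (Function('F')(u, O) = Add(Mul(18, O, u), u) = Add(u, Mul(18, O, u)))
Function('o')(N) = Mul(109, N) (Function('o')(N) = Mul(N, Add(1, Mul(18, 6))) = Mul(N, Add(1, 108)) = Mul(N, 109) = Mul(109, N))
Mul(96676, Pow(Function('o')(-85), -1)) = Mul(96676, Pow(Mul(109, -85), -1)) = Mul(96676, Pow(-9265, -1)) = Mul(96676, Rational(-1, 9265)) = Rational(-96676, 9265)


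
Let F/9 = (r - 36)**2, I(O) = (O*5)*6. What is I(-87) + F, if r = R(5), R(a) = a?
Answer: 6039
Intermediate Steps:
r = 5
I(O) = 30*O (I(O) = (5*O)*6 = 30*O)
F = 8649 (F = 9*(5 - 36)**2 = 9*(-31)**2 = 9*961 = 8649)
I(-87) + F = 30*(-87) + 8649 = -2610 + 8649 = 6039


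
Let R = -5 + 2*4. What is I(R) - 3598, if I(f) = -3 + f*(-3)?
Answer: -3610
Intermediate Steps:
R = 3 (R = -5 + 8 = 3)
I(f) = -3 - 3*f
I(R) - 3598 = (-3 - 3*3) - 3598 = (-3 - 9) - 3598 = -12 - 3598 = -3610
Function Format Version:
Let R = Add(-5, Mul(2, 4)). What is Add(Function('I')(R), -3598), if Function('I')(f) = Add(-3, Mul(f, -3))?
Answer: -3610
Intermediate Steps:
R = 3 (R = Add(-5, 8) = 3)
Function('I')(f) = Add(-3, Mul(-3, f))
Add(Function('I')(R), -3598) = Add(Add(-3, Mul(-3, 3)), -3598) = Add(Add(-3, -9), -3598) = Add(-12, -3598) = -3610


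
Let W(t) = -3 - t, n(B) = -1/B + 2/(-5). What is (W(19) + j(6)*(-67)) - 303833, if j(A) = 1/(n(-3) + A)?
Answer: -27044100/89 ≈ -3.0387e+5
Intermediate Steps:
n(B) = -⅖ - 1/B (n(B) = -1/B + 2*(-⅕) = -1/B - ⅖ = -⅖ - 1/B)
j(A) = 1/(-1/15 + A) (j(A) = 1/((-⅖ - 1/(-3)) + A) = 1/((-⅖ - 1*(-⅓)) + A) = 1/((-⅖ + ⅓) + A) = 1/(-1/15 + A))
(W(19) + j(6)*(-67)) - 303833 = ((-3 - 1*19) + (15/(-1 + 15*6))*(-67)) - 303833 = ((-3 - 19) + (15/(-1 + 90))*(-67)) - 303833 = (-22 + (15/89)*(-67)) - 303833 = (-22 - 1005/89) - 303833 = -2963/89 - 303833 = -27044100/89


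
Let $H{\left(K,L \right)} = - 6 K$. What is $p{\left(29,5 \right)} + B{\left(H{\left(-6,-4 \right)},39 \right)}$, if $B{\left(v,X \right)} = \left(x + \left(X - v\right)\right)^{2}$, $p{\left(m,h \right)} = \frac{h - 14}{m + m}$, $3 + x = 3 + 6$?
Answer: $\frac{4689}{58} \approx 80.845$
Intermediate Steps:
$x = 6$ ($x = -3 + \left(3 + 6\right) = -3 + 9 = 6$)
$p{\left(m,h \right)} = \frac{-14 + h}{2 m}$
$B{\left(v,X \right)} = \left(6 + X - v\right)^{2}$ ($B{\left(v,X \right)} = \left(6 + \left(X - v\right)\right)^{2} = \left(6 + X - v\right)^{2}$)
$p{\left(29,5 \right)} + B{\left(H{\left(-6,-4 \right)},39 \right)} = \frac{-14 + 5}{2 \cdot 29} + \left(6 + 39 - \left(-6\right) \left(-6\right)\right)^{2} = \frac{1}{2} \cdot \frac{1}{29} \left(-9\right) + \left(6 + 39 - 36\right)^{2} = - \frac{9}{58} + \left(6 + 39 - 36\right)^{2} = - \frac{9}{58} + 9^{2} = - \frac{9}{58} + 81 = \frac{4689}{58}$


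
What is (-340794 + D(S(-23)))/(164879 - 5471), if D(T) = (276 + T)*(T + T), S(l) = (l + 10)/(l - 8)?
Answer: -20455015/9574443 ≈ -2.1364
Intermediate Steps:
S(l) = (10 + l)/(-8 + l)
D(T) = 2*T*(276 + T) (D(T) = (276 + T)*(2*T) = 2*T*(276 + T))
(-340794 + D(S(-23)))/(164879 - 5471) = (-340794 + 2*((10 - 23)/(-8 - 23))*(276 + (10 - 23)/(-8 - 23)))/(164879 - 5471) = (-340794 + 2*(-13/(-31))*(276 - 13/(-31)))/159408 = (-340794 + 2*(-1/31*(-13))*(276 - 1/31*(-13)))*(1/159408) = (-340794 + 2*(13/31)*(276 + 13/31))*(1/159408) = (-340794 + 2*(13/31)*(8569/31))*(1/159408) = (-340794 + 222794/961)*(1/159408) = -327280240/961*1/159408 = -20455015/9574443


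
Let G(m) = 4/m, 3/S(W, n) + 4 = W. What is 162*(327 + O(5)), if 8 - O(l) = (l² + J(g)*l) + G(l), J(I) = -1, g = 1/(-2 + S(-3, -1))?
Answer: 254502/5 ≈ 50900.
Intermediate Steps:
S(W, n) = 3/(-4 + W)
g = -7/17 (g = 1/(-2 + 3/(-4 - 3)) = 1/(-2 + 3/(-7)) = 1/(-2 + 3*(-⅐)) = 1/(-2 - 3/7) = 1/(-17/7) = -7/17 ≈ -0.41176)
O(l) = 8 + l - l² - 4/l (O(l) = 8 - ((l² - l) + 4/l) = 8 - (l² - l + 4/l) = 8 + (l - l² - 4/l) = 8 + l - l² - 4/l)
162*(327 + O(5)) = 162*(327 + (8 + 5 - 1*5² - 4/5)) = 162*(327 + (8 + 5 - 1*25 - 4*⅕)) = 162*(327 + (8 + 5 - 25 - ⅘)) = 162*(327 - 64/5) = 162*(1571/5) = 254502/5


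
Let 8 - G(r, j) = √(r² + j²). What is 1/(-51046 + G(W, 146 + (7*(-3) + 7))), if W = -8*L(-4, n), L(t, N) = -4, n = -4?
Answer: -25519/1302429498 + √1153/651214749 ≈ -1.9541e-5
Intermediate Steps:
W = 32 (W = -8*(-4) = 32)
G(r, j) = 8 - √(j² + r²) (G(r, j) = 8 - √(r² + j²) = 8 - √(j² + r²))
1/(-51046 + G(W, 146 + (7*(-3) + 7))) = 1/(-51046 + (8 - √((146 + (7*(-3) + 7))² + 32²))) = 1/(-51046 + (8 - √((146 + (-21 + 7))² + 1024))) = 1/(-51046 + (8 - √((146 - 14)² + 1024))) = 1/(-51046 + (8 - √(132² + 1024))) = 1/(-51046 + (8 - √(17424 + 1024))) = 1/(-51046 + (8 - √18448)) = 1/(-51046 + (8 - 4*√1153)) = 1/(-51038 - 4*√1153)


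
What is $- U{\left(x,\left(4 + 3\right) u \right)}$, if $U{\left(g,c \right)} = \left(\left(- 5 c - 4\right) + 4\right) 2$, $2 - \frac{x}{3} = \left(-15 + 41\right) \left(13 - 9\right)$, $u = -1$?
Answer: $-70$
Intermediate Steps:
$x = -306$ ($x = 6 - 3 \left(-15 + 41\right) \left(13 - 9\right) = 6 - 3 \cdot 26 \cdot 4 = 6 - 312 = -306$)
$U{\left(g,c \right)} = - 10 c$ ($U{\left(g,c \right)} = \left(\left(-4 - 5 c\right) + 4\right) 2 = - 5 c 2 = - 10 c$)
$- U{\left(x,\left(4 + 3\right) u \right)} = - \left(-10\right) \left(4 + 3\right) \left(-1\right) = - \left(-10\right) 7 \left(-1\right) = - \left(-10\right) \left(-7\right) = \left(-1\right) 70 = -70$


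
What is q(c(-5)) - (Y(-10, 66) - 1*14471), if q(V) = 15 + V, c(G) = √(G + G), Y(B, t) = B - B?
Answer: 14486 + I*√10 ≈ 14486.0 + 3.1623*I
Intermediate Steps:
Y(B, t) = 0
c(G) = √2*√G (c(G) = √(2*G) = √2*√G)
q(c(-5)) - (Y(-10, 66) - 1*14471) = (15 + √2*√(-5)) - (0 - 1*14471) = (15 + √2*(I*√5)) - (0 - 14471) = (15 + I*√10) - 1*(-14471) = (15 + I*√10) + 14471 = 14486 + I*√10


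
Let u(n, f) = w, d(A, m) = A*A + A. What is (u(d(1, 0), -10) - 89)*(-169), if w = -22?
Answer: 18759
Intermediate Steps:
d(A, m) = A + A**2 (d(A, m) = A**2 + A = A + A**2)
u(n, f) = -22
(u(d(1, 0), -10) - 89)*(-169) = (-22 - 89)*(-169) = -111*(-169) = 18759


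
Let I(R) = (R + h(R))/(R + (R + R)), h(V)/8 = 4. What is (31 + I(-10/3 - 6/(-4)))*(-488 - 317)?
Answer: -677810/33 ≈ -20540.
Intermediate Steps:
h(V) = 32 (h(V) = 8*4 = 32)
I(R) = (32 + R)/(3*R) (I(R) = (R + 32)/(R + (R + R)) = (32 + R)/(R + 2*R) = (32 + R)/((3*R)) = (32 + R)*(1/(3*R)) = (32 + R)/(3*R))
(31 + I(-10/3 - 6/(-4)))*(-488 - 317) = (31 + (32 + (-10/3 - 6/(-4)))/(3*(-10/3 - 6/(-4))))*(-488 - 317) = (31 + (32 + (-10*⅓ - 6*(-¼)))/(3*(-10*⅓ - 6*(-¼))))*(-805) = (31 + (32 + (-10/3 + 3/2))/(3*(-10/3 + 3/2)))*(-805) = (31 + (32 - 11/6)/(3*(-11/6)))*(-805) = (31 + (⅓)*(-6/11)*(181/6))*(-805) = (31 - 181/33)*(-805) = (842/33)*(-805) = -677810/33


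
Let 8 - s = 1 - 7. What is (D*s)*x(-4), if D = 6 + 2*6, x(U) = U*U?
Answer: 4032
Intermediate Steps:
x(U) = U²
D = 18 (D = 6 + 12 = 18)
s = 14 (s = 8 - (1 - 7) = 8 - 1*(-6) = 8 + 6 = 14)
(D*s)*x(-4) = (18*14)*(-4)² = 252*16 = 4032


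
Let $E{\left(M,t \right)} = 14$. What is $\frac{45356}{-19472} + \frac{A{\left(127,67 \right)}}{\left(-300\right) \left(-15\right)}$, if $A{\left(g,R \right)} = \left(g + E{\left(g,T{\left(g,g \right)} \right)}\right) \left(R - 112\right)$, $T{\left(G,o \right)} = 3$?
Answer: $- \frac{113768}{30425} \approx -3.7393$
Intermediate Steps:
$A{\left(g,R \right)} = \left(-112 + R\right) \left(14 + g\right)$ ($A{\left(g,R \right)} = \left(g + 14\right) \left(R - 112\right) = \left(14 + g\right) \left(-112 + R\right) = \left(-112 + R\right) \left(14 + g\right)$)
$\frac{45356}{-19472} + \frac{A{\left(127,67 \right)}}{\left(-300\right) \left(-15\right)} = \frac{45356}{-19472} + \frac{-1568 - 14224 + 14 \cdot 67 + 67 \cdot 127}{\left(-300\right) \left(-15\right)} = 45356 \left(- \frac{1}{19472}\right) + \frac{-1568 - 14224 + 938 + 8509}{4500} = - \frac{11339}{4868} - \frac{141}{100} = - \frac{113768}{30425}$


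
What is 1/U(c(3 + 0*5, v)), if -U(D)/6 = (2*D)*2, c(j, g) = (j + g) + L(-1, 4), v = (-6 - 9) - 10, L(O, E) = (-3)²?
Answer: 1/312 ≈ 0.0032051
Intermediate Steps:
L(O, E) = 9
v = -25 (v = -15 - 10 = -25)
c(j, g) = 9 + g + j (c(j, g) = (j + g) + 9 = (g + j) + 9 = 9 + g + j)
U(D) = -24*D (U(D) = -6*2*D*2 = -24*D)
1/U(c(3 + 0*5, v)) = 1/(-24*(9 - 25 + (3 + 0*5))) = 1/(-24*(9 - 25 + (3 + 0))) = 1/(-24*(9 - 25 + 3)) = 1/(-24*(-13)) = 1/312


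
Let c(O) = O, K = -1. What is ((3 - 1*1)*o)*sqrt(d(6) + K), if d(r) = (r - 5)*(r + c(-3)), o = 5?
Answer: 10*sqrt(2) ≈ 14.142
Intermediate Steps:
d(r) = (-5 + r)*(-3 + r) (d(r) = (r - 5)*(r - 3) = (-5 + r)*(-3 + r))
((3 - 1*1)*o)*sqrt(d(6) + K) = ((3 - 1*1)*5)*sqrt((15 + 6**2 - 8*6) - 1) = ((3 - 1)*5)*sqrt((15 + 36 - 48) - 1) = (2*5)*sqrt(3 - 1) = 10*sqrt(2)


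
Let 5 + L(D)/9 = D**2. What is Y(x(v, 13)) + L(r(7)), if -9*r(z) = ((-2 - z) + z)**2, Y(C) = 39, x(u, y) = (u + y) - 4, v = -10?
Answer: -38/9 ≈ -4.2222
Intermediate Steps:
x(u, y) = -4 + u + y
r(z) = -4/9 (r(z) = -((-2 - z) + z)**2/9 = -1/9*(-2)**2 = -1/9*4 = -4/9)
L(D) = -45 + 9*D**2
Y(x(v, 13)) + L(r(7)) = 39 + (-45 + 9*(-4/9)**2) = 39 + (-45 + 9*(16/81)) = 39 + (-45 + 16/9) = 39 - 389/9 = -38/9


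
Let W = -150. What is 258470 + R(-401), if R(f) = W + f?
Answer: 257919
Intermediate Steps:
R(f) = -150 + f
258470 + R(-401) = 258470 + (-150 - 401) = 258470 - 551 = 257919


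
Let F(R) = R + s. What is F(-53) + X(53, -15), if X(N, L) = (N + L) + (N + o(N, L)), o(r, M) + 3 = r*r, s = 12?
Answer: 2856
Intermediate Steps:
o(r, M) = -3 + r² (o(r, M) = -3 + r*r = -3 + r²)
F(R) = 12 + R (F(R) = R + 12 = 12 + R)
X(N, L) = -3 + L + N² + 2*N (X(N, L) = (N + L) + (N + (-3 + N²)) = (L + N) + (-3 + N + N²) = -3 + L + N² + 2*N)
F(-53) + X(53, -15) = (12 - 53) + (-3 - 15 + 53² + 2*53) = -41 + (-3 - 15 + 2809 + 106) = -41 + 2897 = 2856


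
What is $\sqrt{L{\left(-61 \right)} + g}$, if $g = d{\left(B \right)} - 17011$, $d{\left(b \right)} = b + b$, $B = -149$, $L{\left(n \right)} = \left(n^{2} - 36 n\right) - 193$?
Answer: $i \sqrt{11585} \approx 107.63 i$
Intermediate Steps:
$L{\left(n \right)} = -193 + n^{2} - 36 n$
$d{\left(b \right)} = 2 b$
$g = -17309$ ($g = 2 \left(-149\right) - 17011 = -298 - 17011 = -17309$)
$\sqrt{L{\left(-61 \right)} + g} = \sqrt{\left(-193 + \left(-61\right)^{2} - -2196\right) - 17309} = \sqrt{\left(-193 + 3721 + 2196\right) - 17309} = \sqrt{5724 - 17309} = \sqrt{-11585} = i \sqrt{11585}$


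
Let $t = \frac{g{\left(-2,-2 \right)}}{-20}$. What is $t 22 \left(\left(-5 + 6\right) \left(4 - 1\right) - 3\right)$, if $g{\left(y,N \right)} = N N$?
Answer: $0$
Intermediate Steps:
$g{\left(y,N \right)} = N^{2}$
$t = - \frac{1}{5}$ ($t = \frac{\left(-2\right)^{2}}{-20} = 4 \left(- \frac{1}{20}\right) = - \frac{1}{5} \approx -0.2$)
$t 22 \left(\left(-5 + 6\right) \left(4 - 1\right) - 3\right) = \left(- \frac{1}{5}\right) 22 \left(\left(-5 + 6\right) \left(4 - 1\right) - 3\right) = - \frac{22 \left(1 \cdot 3 - 3\right)}{5} = - \frac{22 \left(3 - 3\right)}{5} = \left(- \frac{22}{5}\right) 0 = 0$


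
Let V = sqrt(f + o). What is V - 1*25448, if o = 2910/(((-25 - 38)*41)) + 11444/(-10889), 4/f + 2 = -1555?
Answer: -25448 + I*sqrt(5735322852533393882)/1621949217 ≈ -25448.0 + 1.4765*I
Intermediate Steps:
f = -4/1557 (f = 4/(-2 - 1555) = 4/(-1557) = 4*(-1/1557) = -4/1557 ≈ -0.0025690)
o = -20415614/9375429 (o = 2910/((-63*41)) + 11444*(-1/10889) = 2910/(-2583) - 11444/10889 = 2910*(-1/2583) - 11444/10889 = -970/861 - 11444/10889 = -20415614/9375429 ≈ -2.1776)
V = I*sqrt(5735322852533393882)/1621949217 (V = sqrt(-4/1557 - 20415614/9375429) = sqrt(-10608204238/4865847651) = I*sqrt(5735322852533393882)/1621949217 ≈ 1.4765*I)
V - 1*25448 = I*sqrt(5735322852533393882)/1621949217 - 1*25448 = I*sqrt(5735322852533393882)/1621949217 - 25448 = -25448 + I*sqrt(5735322852533393882)/1621949217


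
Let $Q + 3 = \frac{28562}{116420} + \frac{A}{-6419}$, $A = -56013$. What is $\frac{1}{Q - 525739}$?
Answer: $- \frac{373649990}{196440140856111} \approx -1.9021 \cdot 10^{-6}$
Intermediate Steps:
$Q = \frac{2231236499}{373649990}$ ($Q = -3 + \left(\frac{28562}{116420} - \frac{56013}{-6419}\right) = -3 + \left(28562 \cdot \frac{1}{116420} - - \frac{56013}{6419}\right) = -3 + \left(\frac{14281}{58210} + \frac{56013}{6419}\right) = -3 + \frac{3352186469}{373649990} = \frac{2231236499}{373649990} \approx 5.9715$)
$\frac{1}{Q - 525739} = \frac{1}{\frac{2231236499}{373649990} - 525739} = \frac{1}{- \frac{196440140856111}{373649990}} = - \frac{373649990}{196440140856111}$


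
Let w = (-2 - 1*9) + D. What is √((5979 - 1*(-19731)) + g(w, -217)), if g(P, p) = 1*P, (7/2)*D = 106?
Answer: √1260735/7 ≈ 160.40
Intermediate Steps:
D = 212/7 (D = (2/7)*106 = 212/7 ≈ 30.286)
w = 135/7 (w = (-2 - 1*9) + 212/7 = (-2 - 9) + 212/7 = -11 + 212/7 = 135/7 ≈ 19.286)
g(P, p) = P
√((5979 - 1*(-19731)) + g(w, -217)) = √((5979 - 1*(-19731)) + 135/7) = √((5979 + 19731) + 135/7) = √(25710 + 135/7) = √(180105/7) = √1260735/7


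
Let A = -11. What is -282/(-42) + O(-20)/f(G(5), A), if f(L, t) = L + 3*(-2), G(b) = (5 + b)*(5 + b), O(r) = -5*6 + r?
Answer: 2034/329 ≈ 6.1824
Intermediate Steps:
O(r) = -30 + r
G(b) = (5 + b)²
f(L, t) = -6 + L (f(L, t) = L - 6 = -6 + L)
-282/(-42) + O(-20)/f(G(5), A) = -282/(-42) + (-30 - 20)/(-6 + (5 + 5)²) = -282*(-1/42) - 50/(-6 + 10²) = 47/7 - 50/(-6 + 100) = 47/7 - 50/94 = 47/7 - 50*1/94 = 47/7 - 25/47 = 2034/329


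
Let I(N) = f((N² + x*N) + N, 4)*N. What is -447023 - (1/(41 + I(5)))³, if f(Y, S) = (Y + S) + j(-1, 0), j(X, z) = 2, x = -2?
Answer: -2235209321854/5000211 ≈ -4.4702e+5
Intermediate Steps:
f(Y, S) = 2 + S + Y (f(Y, S) = (Y + S) + 2 = (S + Y) + 2 = 2 + S + Y)
I(N) = N*(6 + N² - N) (I(N) = (2 + 4 + ((N² - 2*N) + N))*N = (2 + 4 + (N² - N))*N = (6 + N² - N)*N = N*(6 + N² - N))
-447023 - (1/(41 + I(5)))³ = -447023 - (1/(41 + 5*(6 + 5*(-1 + 5))))³ = -447023 - (1/(41 + 5*(6 + 5*4)))³ = -447023 - (1/(41 + 5*(6 + 20)))³ = -447023 - (1/(41 + 5*26))³ = -447023 - (1/(41 + 130))³ = -447023 - (1/171)³ = -447023 - 1*1/5000211 = -447023 - 1/5000211 = -2235209321854/5000211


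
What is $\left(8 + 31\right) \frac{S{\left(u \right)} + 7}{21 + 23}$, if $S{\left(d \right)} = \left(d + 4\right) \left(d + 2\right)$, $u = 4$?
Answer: $\frac{195}{4} \approx 48.75$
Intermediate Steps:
$S{\left(d \right)} = \left(2 + d\right) \left(4 + d\right)$ ($S{\left(d \right)} = \left(4 + d\right) \left(2 + d\right) = \left(2 + d\right) \left(4 + d\right)$)
$\left(8 + 31\right) \frac{S{\left(u \right)} + 7}{21 + 23} = \left(8 + 31\right) \frac{\left(8 + 4^{2} + 6 \cdot 4\right) + 7}{21 + 23} = 39 \frac{\left(8 + 16 + 24\right) + 7}{44} = 39 \left(48 + 7\right) \frac{1}{44} = 39 \cdot 55 \cdot \frac{1}{44} = 39 \cdot \frac{5}{4} = \frac{195}{4}$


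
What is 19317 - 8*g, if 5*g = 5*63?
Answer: 18813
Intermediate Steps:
g = 63 (g = (5*63)/5 = (⅕)*315 = 63)
19317 - 8*g = 19317 - 8*63 = 19317 - 1*504 = 19317 - 504 = 18813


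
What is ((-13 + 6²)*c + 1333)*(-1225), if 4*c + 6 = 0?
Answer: -3181325/2 ≈ -1.5907e+6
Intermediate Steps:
c = -3/2 (c = -3/2 + (¼)*0 = -3/2 + 0 = -3/2 ≈ -1.5000)
((-13 + 6²)*c + 1333)*(-1225) = ((-13 + 6²)*(-3/2) + 1333)*(-1225) = ((-13 + 36)*(-3/2) + 1333)*(-1225) = (23*(-3/2) + 1333)*(-1225) = (-69/2 + 1333)*(-1225) = (2597/2)*(-1225) = -3181325/2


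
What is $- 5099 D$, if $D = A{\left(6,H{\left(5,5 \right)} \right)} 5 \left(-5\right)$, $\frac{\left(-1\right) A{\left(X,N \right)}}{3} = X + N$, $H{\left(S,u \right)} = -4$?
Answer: $-764850$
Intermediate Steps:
$A{\left(X,N \right)} = - 3 N - 3 X$ ($A{\left(X,N \right)} = - 3 \left(X + N\right) = - 3 \left(N + X\right) = - 3 N - 3 X$)
$D = 150$ ($D = \left(\left(-3\right) \left(-4\right) - 18\right) 5 \left(-5\right) = \left(12 - 18\right) 5 \left(-5\right) = \left(-6\right) 5 \left(-5\right) = \left(-30\right) \left(-5\right) = 150$)
$- 5099 D = \left(-5099\right) 150 = -764850$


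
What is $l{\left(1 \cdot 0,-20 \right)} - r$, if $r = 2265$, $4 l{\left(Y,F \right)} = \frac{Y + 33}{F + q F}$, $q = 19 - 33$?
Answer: $- \frac{2355567}{1040} \approx -2265.0$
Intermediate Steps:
$q = -14$
$l{\left(Y,F \right)} = - \frac{33 + Y}{52 F}$ ($l{\left(Y,F \right)} = \frac{\left(Y + 33\right) \frac{1}{F - 14 F}}{4} = \frac{\left(33 + Y\right) \frac{1}{\left(-13\right) F}}{4} = \frac{\left(33 + Y\right) \left(- \frac{1}{13 F}\right)}{4} = \frac{\left(- \frac{1}{13}\right) \frac{1}{F} \left(33 + Y\right)}{4} = - \frac{33 + Y}{52 F}$)
$l{\left(1 \cdot 0,-20 \right)} - r = \frac{-33 - 1 \cdot 0}{52 \left(-20\right)} - 2265 = \frac{1}{52} \left(- \frac{1}{20}\right) \left(-33 - 0\right) - 2265 = \frac{1}{52} \left(- \frac{1}{20}\right) \left(-33 + 0\right) - 2265 = \frac{1}{52} \left(- \frac{1}{20}\right) \left(-33\right) - 2265 = \frac{33}{1040} - 2265 = - \frac{2355567}{1040}$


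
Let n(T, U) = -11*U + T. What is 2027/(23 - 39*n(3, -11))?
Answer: -2027/4813 ≈ -0.42115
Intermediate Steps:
n(T, U) = T - 11*U
2027/(23 - 39*n(3, -11)) = 2027/(23 - 39*(3 - 11*(-11))) = 2027/(23 - 39*(3 + 121)) = 2027/(23 - 39*124) = 2027/(23 - 4836) = 2027/(-4813) = 2027*(-1/4813) = -2027/4813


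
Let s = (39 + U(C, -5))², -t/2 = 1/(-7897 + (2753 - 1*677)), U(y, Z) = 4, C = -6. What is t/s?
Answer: 2/10763029 ≈ 1.8582e-7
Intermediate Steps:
t = 2/5821 (t = -2/(-7897 + (2753 - 1*677)) = -2/(-7897 + (2753 - 677)) = -2/(-7897 + 2076) = -2/(-5821) = -2*(-1/5821) = 2/5821 ≈ 0.00034358)
s = 1849 (s = (39 + 4)² = 43² = 1849)
t/s = (2/5821)/1849 = (2/5821)*(1/1849) = 2/10763029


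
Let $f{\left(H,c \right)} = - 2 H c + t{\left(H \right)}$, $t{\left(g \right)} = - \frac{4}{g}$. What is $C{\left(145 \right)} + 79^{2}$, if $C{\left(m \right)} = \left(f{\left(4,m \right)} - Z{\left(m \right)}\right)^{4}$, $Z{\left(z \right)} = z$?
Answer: $2909194170737$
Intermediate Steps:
$f{\left(H,c \right)} = - \frac{4}{H} - 2 H c$ ($f{\left(H,c \right)} = - 2 H c - \frac{4}{H} = - \frac{4}{H} - 2 H c$)
$C{\left(m \right)} = \left(-1 - 9 m\right)^{4}$ ($C{\left(m \right)} = \left(\left(- \frac{4}{4} - 8 m\right) - m\right)^{4} = \left(\left(\left(-4\right) \frac{1}{4} - 8 m\right) - m\right)^{4} = \left(\left(-1 - 8 m\right) - m\right)^{4} = \left(-1 - 9 m\right)^{4}$)
$C{\left(145 \right)} + 79^{2} = \left(1 + 9 \cdot 145\right)^{4} + 79^{2} = \left(1 + 1305\right)^{4} + 6241 = 1306^{4} + 6241 = 2909194164496 + 6241 = 2909194170737$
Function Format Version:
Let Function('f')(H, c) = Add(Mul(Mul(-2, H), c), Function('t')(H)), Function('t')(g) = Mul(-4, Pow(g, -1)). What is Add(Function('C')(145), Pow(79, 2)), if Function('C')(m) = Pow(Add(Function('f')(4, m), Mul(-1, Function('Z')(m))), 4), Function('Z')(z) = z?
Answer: 2909194170737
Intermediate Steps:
Function('f')(H, c) = Add(Mul(-4, Pow(H, -1)), Mul(-2, H, c)) (Function('f')(H, c) = Add(Mul(Mul(-2, H), c), Mul(-4, Pow(H, -1))) = Add(Mul(-2, H, c), Mul(-4, Pow(H, -1))) = Add(Mul(-4, Pow(H, -1)), Mul(-2, H, c)))
Function('C')(m) = Pow(Add(-1, Mul(-9, m)), 4) (Function('C')(m) = Pow(Add(Add(Mul(-4, Pow(4, -1)), Mul(-2, 4, m)), Mul(-1, m)), 4) = Pow(Add(Add(Mul(-4, Rational(1, 4)), Mul(-8, m)), Mul(-1, m)), 4) = Pow(Add(Add(-1, Mul(-8, m)), Mul(-1, m)), 4) = Pow(Add(-1, Mul(-9, m)), 4))
Add(Function('C')(145), Pow(79, 2)) = Add(Pow(Add(1, Mul(9, 145)), 4), Pow(79, 2)) = Add(Pow(Add(1, 1305), 4), 6241) = Add(Pow(1306, 4), 6241) = Add(2909194164496, 6241) = 2909194170737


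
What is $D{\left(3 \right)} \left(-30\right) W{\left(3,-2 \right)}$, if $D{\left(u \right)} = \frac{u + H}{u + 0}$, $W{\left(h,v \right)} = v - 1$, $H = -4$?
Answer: $-30$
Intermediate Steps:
$W{\left(h,v \right)} = -1 + v$
$D{\left(u \right)} = \frac{-4 + u}{u}$ ($D{\left(u \right)} = \frac{u - 4}{u + 0} = \frac{-4 + u}{u}$)
$D{\left(3 \right)} \left(-30\right) W{\left(3,-2 \right)} = \frac{-4 + 3}{3} \left(-30\right) \left(-1 - 2\right) = \frac{1}{3} \left(-1\right) \left(-30\right) \left(-3\right) = \left(- \frac{1}{3}\right) \left(-30\right) \left(-3\right) = 10 \left(-3\right) = -30$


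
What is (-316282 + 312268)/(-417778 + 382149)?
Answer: 4014/35629 ≈ 0.11266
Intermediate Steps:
(-316282 + 312268)/(-417778 + 382149) = -4014/(-35629) = -4014*(-1/35629) = 4014/35629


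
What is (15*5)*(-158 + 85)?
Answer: -5475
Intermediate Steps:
(15*5)*(-158 + 85) = 75*(-73) = -5475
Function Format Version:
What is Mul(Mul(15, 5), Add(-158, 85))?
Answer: -5475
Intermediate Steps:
Mul(Mul(15, 5), Add(-158, 85)) = Mul(75, -73) = -5475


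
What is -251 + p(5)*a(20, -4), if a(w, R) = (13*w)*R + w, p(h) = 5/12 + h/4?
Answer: -1951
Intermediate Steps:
p(h) = 5/12 + h/4 (p(h) = 5*(1/12) + h*(¼) = 5/12 + h/4)
a(w, R) = w + 13*R*w (a(w, R) = 13*R*w + w = w + 13*R*w)
-251 + p(5)*a(20, -4) = -251 + (5/12 + (¼)*5)*(20*(1 + 13*(-4))) = -251 + (5/12 + 5/4)*(20*(1 - 52)) = -251 + 5*(20*(-51))/3 = -251 + (5/3)*(-1020) = -251 - 1700 = -1951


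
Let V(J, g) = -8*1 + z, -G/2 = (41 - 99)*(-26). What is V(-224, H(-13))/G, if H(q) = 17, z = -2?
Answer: 5/1508 ≈ 0.0033156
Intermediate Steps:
G = -3016 (G = -2*(41 - 99)*(-26) = -(-116)*(-26) = -2*1508 = -3016)
V(J, g) = -10 (V(J, g) = -8*1 - 2 = -8 - 2 = -10)
V(-224, H(-13))/G = -10/(-3016) = -10*(-1/3016) = 5/1508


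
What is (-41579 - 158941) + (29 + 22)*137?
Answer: -193533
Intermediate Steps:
(-41579 - 158941) + (29 + 22)*137 = -200520 + 51*137 = -200520 + 6987 = -193533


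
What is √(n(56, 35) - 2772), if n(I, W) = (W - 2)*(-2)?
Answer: I*√2838 ≈ 53.273*I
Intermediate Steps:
n(I, W) = 4 - 2*W (n(I, W) = (-2 + W)*(-2) = 4 - 2*W)
√(n(56, 35) - 2772) = √((4 - 2*35) - 2772) = √((4 - 70) - 2772) = √(-66 - 2772) = √(-2838) = I*√2838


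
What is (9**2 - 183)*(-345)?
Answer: 35190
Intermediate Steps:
(9**2 - 183)*(-345) = (81 - 183)*(-345) = -102*(-345) = 35190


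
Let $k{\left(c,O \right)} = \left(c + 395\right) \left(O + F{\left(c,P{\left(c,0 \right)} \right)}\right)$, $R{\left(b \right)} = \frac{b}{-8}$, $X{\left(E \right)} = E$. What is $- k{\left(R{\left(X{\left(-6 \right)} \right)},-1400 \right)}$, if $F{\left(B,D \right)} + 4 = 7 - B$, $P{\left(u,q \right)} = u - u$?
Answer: $\frac{8850553}{16} \approx 5.5316 \cdot 10^{5}$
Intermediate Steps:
$P{\left(u,q \right)} = 0$
$F{\left(B,D \right)} = 3 - B$ ($F{\left(B,D \right)} = -4 - \left(-7 + B\right) = 3 - B$)
$R{\left(b \right)} = - \frac{b}{8}$ ($R{\left(b \right)} = b \left(- \frac{1}{8}\right) = - \frac{b}{8}$)
$k{\left(c,O \right)} = \left(395 + c\right) \left(3 + O - c\right)$ ($k{\left(c,O \right)} = \left(c + 395\right) \left(O - \left(-3 + c\right)\right) = \left(395 + c\right) \left(3 + O - c\right)$)
$- k{\left(R{\left(X{\left(-6 \right)} \right)},-1400 \right)} = - (1185 - \left(\left(- \frac{1}{8}\right) \left(-6\right)\right)^{2} - 392 \left(\left(- \frac{1}{8}\right) \left(-6\right)\right) + 395 \left(-1400\right) - 1400 \left(\left(- \frac{1}{8}\right) \left(-6\right)\right)) = - (1185 - \left(\frac{3}{4}\right)^{2} - 294 - 553000 - 1050) = - (1185 - \frac{9}{16} - 294 - 553000 - 1050) = \left(-1\right) \left(- \frac{8850553}{16}\right) = \frac{8850553}{16}$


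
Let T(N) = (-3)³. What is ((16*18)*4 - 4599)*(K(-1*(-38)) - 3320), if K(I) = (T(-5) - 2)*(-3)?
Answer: 11144151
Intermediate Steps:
T(N) = -27
K(I) = 87 (K(I) = (-27 - 2)*(-3) = -29*(-3) = 87)
((16*18)*4 - 4599)*(K(-1*(-38)) - 3320) = ((16*18)*4 - 4599)*(87 - 3320) = (288*4 - 4599)*(-3233) = (1152 - 4599)*(-3233) = -3447*(-3233) = 11144151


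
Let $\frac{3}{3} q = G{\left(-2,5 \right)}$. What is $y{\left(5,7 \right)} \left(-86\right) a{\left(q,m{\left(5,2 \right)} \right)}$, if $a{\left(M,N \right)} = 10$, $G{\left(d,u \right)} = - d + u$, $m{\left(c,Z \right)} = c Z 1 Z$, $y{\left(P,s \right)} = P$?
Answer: $-4300$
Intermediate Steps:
$m{\left(c,Z \right)} = c Z^{2}$ ($m{\left(c,Z \right)} = Z c Z = c Z^{2}$)
$G{\left(d,u \right)} = u - d$
$q = 7$ ($q = 5 - -2 = 5 + 2 = 7$)
$y{\left(5,7 \right)} \left(-86\right) a{\left(q,m{\left(5,2 \right)} \right)} = 5 \left(-86\right) 10 = \left(-430\right) 10 = -4300$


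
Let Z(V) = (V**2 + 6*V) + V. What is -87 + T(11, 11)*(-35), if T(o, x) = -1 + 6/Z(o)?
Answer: -1751/33 ≈ -53.061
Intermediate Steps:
Z(V) = V**2 + 7*V
T(o, x) = -1 + 6/(o*(7 + o)) (T(o, x) = -1 + 6/((o*(7 + o))) = -1 + 6*(1/(o*(7 + o))) = -1 + 6/(o*(7 + o)))
-87 + T(11, 11)*(-35) = -87 + ((6 - 1*11*(7 + 11))/(11*(7 + 11)))*(-35) = -87 + ((1/11)*(6 - 1*11*18)/18)*(-35) = -87 + ((1/11)*(1/18)*(6 - 198))*(-35) = -87 + ((1/11)*(1/18)*(-192))*(-35) = -87 - 32/33*(-35) = -87 + 1120/33 = -1751/33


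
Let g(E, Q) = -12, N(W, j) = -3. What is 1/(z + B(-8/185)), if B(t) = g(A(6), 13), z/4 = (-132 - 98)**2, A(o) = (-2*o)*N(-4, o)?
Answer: 1/211588 ≈ 4.7262e-6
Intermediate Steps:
A(o) = 6*o (A(o) = -2*o*(-3) = 6*o)
z = 211600 (z = 4*(-132 - 98)**2 = 4*(-230)**2 = 4*52900 = 211600)
B(t) = -12
1/(z + B(-8/185)) = 1/(211600 - 12) = 1/211588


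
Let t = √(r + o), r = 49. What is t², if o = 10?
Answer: 59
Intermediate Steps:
t = √59 (t = √(49 + 10) = √59 ≈ 7.6811)
t² = (√59)² = 59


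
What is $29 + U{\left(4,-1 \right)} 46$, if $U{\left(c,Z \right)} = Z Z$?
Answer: $75$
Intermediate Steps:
$U{\left(c,Z \right)} = Z^{2}$
$29 + U{\left(4,-1 \right)} 46 = 29 + \left(-1\right)^{2} \cdot 46 = 29 + 1 \cdot 46 = 29 + 46 = 75$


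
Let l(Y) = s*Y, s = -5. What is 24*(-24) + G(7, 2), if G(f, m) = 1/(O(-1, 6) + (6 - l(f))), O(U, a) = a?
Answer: -27071/47 ≈ -575.98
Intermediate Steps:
l(Y) = -5*Y
G(f, m) = 1/(12 + 5*f) (G(f, m) = 1/(6 + (6 - (-5)*f)) = 1/(6 + (6 + 5*f)) = 1/(12 + 5*f))
24*(-24) + G(7, 2) = 24*(-24) + 1/(12 + 5*7) = -576 + 1/(12 + 35) = -576 + 1/47 = -27071/47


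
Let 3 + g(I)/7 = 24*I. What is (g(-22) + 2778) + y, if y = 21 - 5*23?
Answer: -1033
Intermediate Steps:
g(I) = -21 + 168*I (g(I) = -21 + 7*(24*I) = -21 + 168*I)
y = -94 (y = 21 - 115 = -94)
(g(-22) + 2778) + y = ((-21 + 168*(-22)) + 2778) - 94 = ((-21 - 3696) + 2778) - 94 = (-3717 + 2778) - 94 = -939 - 94 = -1033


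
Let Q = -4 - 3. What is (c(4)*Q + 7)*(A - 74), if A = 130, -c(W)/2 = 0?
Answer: 392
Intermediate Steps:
c(W) = 0 (c(W) = -2*0 = 0)
Q = -7
(c(4)*Q + 7)*(A - 74) = (0*(-7) + 7)*(130 - 74) = (0 + 7)*56 = 7*56 = 392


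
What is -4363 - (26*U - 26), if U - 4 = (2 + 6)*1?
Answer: -4649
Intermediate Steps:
U = 12 (U = 4 + (2 + 6)*1 = 4 + 8*1 = 4 + 8 = 12)
-4363 - (26*U - 26) = -4363 - (26*12 - 26) = -4363 - (312 - 26) = -4363 - 1*286 = -4363 - 286 = -4649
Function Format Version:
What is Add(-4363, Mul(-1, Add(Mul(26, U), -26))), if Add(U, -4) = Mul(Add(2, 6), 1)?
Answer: -4649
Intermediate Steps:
U = 12 (U = Add(4, Mul(Add(2, 6), 1)) = Add(4, Mul(8, 1)) = Add(4, 8) = 12)
Add(-4363, Mul(-1, Add(Mul(26, U), -26))) = Add(-4363, Mul(-1, Add(Mul(26, 12), -26))) = Add(-4363, Mul(-1, Add(312, -26))) = Add(-4363, Mul(-1, 286)) = Add(-4363, -286) = -4649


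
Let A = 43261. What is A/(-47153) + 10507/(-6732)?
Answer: -786669623/317433996 ≈ -2.4782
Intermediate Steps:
A/(-47153) + 10507/(-6732) = 43261/(-47153) + 10507/(-6732) = 43261*(-1/47153) + 10507*(-1/6732) = -43261/47153 - 10507/6732 = -786669623/317433996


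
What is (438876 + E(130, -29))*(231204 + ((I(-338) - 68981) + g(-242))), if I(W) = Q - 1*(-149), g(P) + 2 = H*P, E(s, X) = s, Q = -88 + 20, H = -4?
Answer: 71676509620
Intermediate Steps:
Q = -68
g(P) = -2 - 4*P
I(W) = 81 (I(W) = -68 - 1*(-149) = -68 + 149 = 81)
(438876 + E(130, -29))*(231204 + ((I(-338) - 68981) + g(-242))) = (438876 + 130)*(231204 + ((81 - 68981) + (-2 - 4*(-242)))) = 439006*(231204 + (-68900 + (-2 + 968))) = 439006*(231204 + (-68900 + 966)) = 439006*(231204 - 67934) = 439006*163270 = 71676509620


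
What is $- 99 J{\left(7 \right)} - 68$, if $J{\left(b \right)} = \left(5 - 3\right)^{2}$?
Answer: $-464$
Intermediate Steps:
$J{\left(b \right)} = 4$ ($J{\left(b \right)} = 2^{2} = 4$)
$- 99 J{\left(7 \right)} - 68 = \left(-99\right) 4 - 68 = -396 - 68 = -464$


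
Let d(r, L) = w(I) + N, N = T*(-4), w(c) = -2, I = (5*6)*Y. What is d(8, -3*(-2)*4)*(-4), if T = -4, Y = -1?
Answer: -56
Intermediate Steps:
I = -30 (I = (5*6)*(-1) = 30*(-1) = -30)
N = 16 (N = -4*(-4) = 16)
d(r, L) = 14 (d(r, L) = -2 + 16 = 14)
d(8, -3*(-2)*4)*(-4) = 14*(-4) = -56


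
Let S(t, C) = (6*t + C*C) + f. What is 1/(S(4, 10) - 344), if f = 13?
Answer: -1/207 ≈ -0.0048309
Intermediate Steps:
S(t, C) = 13 + C² + 6*t (S(t, C) = (6*t + C*C) + 13 = (6*t + C²) + 13 = (C² + 6*t) + 13 = 13 + C² + 6*t)
1/(S(4, 10) - 344) = 1/((13 + 10² + 6*4) - 344) = 1/((13 + 100 + 24) - 344) = 1/(137 - 344) = 1/(-207) = -1/207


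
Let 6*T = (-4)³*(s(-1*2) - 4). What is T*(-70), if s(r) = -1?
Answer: -11200/3 ≈ -3733.3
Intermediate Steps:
T = 160/3 (T = ((-4)³*(-1 - 4))/6 = (-64*(-5))/6 = (⅙)*320 = 160/3 ≈ 53.333)
T*(-70) = (160/3)*(-70) = -11200/3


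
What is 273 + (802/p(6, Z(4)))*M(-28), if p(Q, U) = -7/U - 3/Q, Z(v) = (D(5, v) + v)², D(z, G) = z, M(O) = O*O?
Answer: -101834481/95 ≈ -1.0719e+6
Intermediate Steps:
M(O) = O²
Z(v) = (5 + v)²
273 + (802/p(6, Z(4)))*M(-28) = 273 + (802/(-7/(5 + 4)² - 3/6))*(-28)² = 273 + (802/(-7/(9²) - 3*⅙))*784 = 273 + (802/(-7/81 - ½))*784 = 273 + (802/(-95/162))*784 = 273 + (802*(-162/95))*784 = 273 - 129924/95*784 = 273 - 101860416/95 = -101834481/95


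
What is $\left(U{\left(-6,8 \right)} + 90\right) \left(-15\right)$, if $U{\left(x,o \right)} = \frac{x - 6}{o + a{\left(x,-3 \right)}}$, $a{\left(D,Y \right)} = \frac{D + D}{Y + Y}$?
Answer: $-1332$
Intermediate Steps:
$a{\left(D,Y \right)} = \frac{D}{Y}$ ($a{\left(D,Y \right)} = \frac{2 D}{2 Y} = 2 D \frac{1}{2 Y} = \frac{D}{Y}$)
$U{\left(x,o \right)} = \frac{-6 + x}{o - \frac{x}{3}}$ ($U{\left(x,o \right)} = \frac{x - 6}{o + \frac{x}{-3}} = \frac{-6 + x}{o + x \left(- \frac{1}{3}\right)} = \frac{-6 + x}{o - \frac{x}{3}}$)
$\left(U{\left(-6,8 \right)} + 90\right) \left(-15\right) = \left(\frac{3 \left(-6 - 6\right)}{\left(-1\right) \left(-6\right) + 3 \cdot 8} + 90\right) \left(-15\right) = \left(3 \frac{1}{6 + 24} \left(-12\right) + 90\right) \left(-15\right) = \left(3 \cdot \frac{1}{30} \left(-12\right) + 90\right) \left(-15\right) = \left(- \frac{6}{5} + 90\right) \left(-15\right) = \frac{444}{5} \left(-15\right) = -1332$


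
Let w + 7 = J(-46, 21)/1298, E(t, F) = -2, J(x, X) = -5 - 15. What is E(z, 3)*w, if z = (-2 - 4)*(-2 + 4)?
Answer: 9106/649 ≈ 14.031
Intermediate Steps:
z = -12 (z = -6*2 = -12)
J(x, X) = -20
w = -4553/649 (w = -7 - 20/1298 = -7 - 20*1/1298 = -7 - 10/649 = -4553/649 ≈ -7.0154)
E(z, 3)*w = -2*(-4553/649) = 9106/649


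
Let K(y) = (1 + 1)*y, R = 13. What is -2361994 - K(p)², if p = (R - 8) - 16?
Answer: -2362478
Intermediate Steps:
p = -11 (p = (13 - 8) - 16 = 5 - 16 = -11)
K(y) = 2*y
-2361994 - K(p)² = -2361994 - (2*(-11))² = -2361994 - 1*(-22)² = -2361994 - 1*484 = -2361994 - 484 = -2362478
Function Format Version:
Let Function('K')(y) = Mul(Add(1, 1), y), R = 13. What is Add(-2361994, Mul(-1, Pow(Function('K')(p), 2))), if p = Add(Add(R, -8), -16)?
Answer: -2362478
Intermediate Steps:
p = -11 (p = Add(Add(13, -8), -16) = Add(5, -16) = -11)
Function('K')(y) = Mul(2, y)
Add(-2361994, Mul(-1, Pow(Function('K')(p), 2))) = Add(-2361994, Mul(-1, Pow(Mul(2, -11), 2))) = Add(-2361994, Mul(-1, Pow(-22, 2))) = Add(-2361994, Mul(-1, 484)) = Add(-2361994, -484) = -2362478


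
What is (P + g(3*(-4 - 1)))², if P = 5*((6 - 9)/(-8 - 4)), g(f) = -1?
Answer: 1/16 ≈ 0.062500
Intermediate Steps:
P = 5/4 (P = 5*(-3/(-12)) = 5*(-3*(-1/12)) = 5*(¼) = 5/4 ≈ 1.2500)
(P + g(3*(-4 - 1)))² = (5/4 - 1)² = (¼)² = 1/16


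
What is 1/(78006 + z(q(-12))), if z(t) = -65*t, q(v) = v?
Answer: 1/78786 ≈ 1.2693e-5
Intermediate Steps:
1/(78006 + z(q(-12))) = 1/(78006 - 65*(-12)) = 1/(78006 + 780) = 1/78786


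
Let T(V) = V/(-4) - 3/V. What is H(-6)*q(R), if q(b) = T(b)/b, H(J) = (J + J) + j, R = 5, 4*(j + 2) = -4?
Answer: 111/20 ≈ 5.5500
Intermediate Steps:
j = -3 (j = -2 + (¼)*(-4) = -2 - 1 = -3)
H(J) = -3 + 2*J (H(J) = (J + J) - 3 = 2*J - 3 = -3 + 2*J)
T(V) = -3/V - V/4 (T(V) = V*(-¼) - 3/V = -V/4 - 3/V = -3/V - V/4)
q(b) = (-3/b - b/4)/b
H(-6)*q(R) = (-3 + 2*(-6))*(-¼ - 3/5²) = (-3 - 12)*(-¼ - 3*1/25) = -15*(-¼ - 3/25) = -15*(-37/100) = 111/20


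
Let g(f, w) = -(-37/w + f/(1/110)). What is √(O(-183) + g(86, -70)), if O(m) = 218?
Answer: I*√45288390/70 ≈ 96.138*I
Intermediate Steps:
g(f, w) = -110*f + 37/w (g(f, w) = -(-37/w + f/(1/110)) = -(-37/w + f*110) = -(-37/w + 110*f) = -110*f + 37/w)
√(O(-183) + g(86, -70)) = √(218 + (-110*86 + 37/(-70))) = √(218 + (-9460 + 37*(-1/70))) = √(218 + (-9460 - 37/70)) = √(218 - 662237/70) = √(-646977/70) = I*√45288390/70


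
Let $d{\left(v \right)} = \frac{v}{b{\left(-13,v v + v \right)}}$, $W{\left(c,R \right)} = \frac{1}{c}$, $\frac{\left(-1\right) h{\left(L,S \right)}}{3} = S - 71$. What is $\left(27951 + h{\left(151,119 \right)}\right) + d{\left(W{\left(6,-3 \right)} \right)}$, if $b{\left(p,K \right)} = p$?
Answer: $\frac{2168945}{78} \approx 27807.0$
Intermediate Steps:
$h{\left(L,S \right)} = 213 - 3 S$ ($h{\left(L,S \right)} = - 3 \left(S - 71\right) = - 3 \left(-71 + S\right) = 213 - 3 S$)
$d{\left(v \right)} = - \frac{v}{13}$ ($d{\left(v \right)} = \frac{v}{-13} = v \left(- \frac{1}{13}\right) = - \frac{v}{13}$)
$\left(27951 + h{\left(151,119 \right)}\right) + d{\left(W{\left(6,-3 \right)} \right)} = \left(27951 + \left(213 - 357\right)\right) - \frac{1}{13 \cdot 6} = \left(27951 + \left(213 - 357\right)\right) - \frac{1}{78} = \left(27951 - 144\right) - \frac{1}{78} = 27807 - \frac{1}{78} = \frac{2168945}{78}$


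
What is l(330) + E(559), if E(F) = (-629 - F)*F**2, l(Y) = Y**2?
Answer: -371118528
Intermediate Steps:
E(F) = F**2*(-629 - F)
l(330) + E(559) = 330**2 + 559**2*(-629 - 1*559) = 108900 + 312481*(-629 - 559) = 108900 + 312481*(-1188) = 108900 - 371227428 = -371118528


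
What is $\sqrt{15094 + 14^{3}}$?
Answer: $3 \sqrt{1982} \approx 133.56$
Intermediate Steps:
$\sqrt{15094 + 14^{3}} = \sqrt{15094 + 2744} = \sqrt{17838} = 3 \sqrt{1982}$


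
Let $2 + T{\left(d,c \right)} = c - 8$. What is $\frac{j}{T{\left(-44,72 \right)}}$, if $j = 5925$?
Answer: $\frac{5925}{62} \approx 95.564$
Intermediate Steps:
$T{\left(d,c \right)} = -10 + c$ ($T{\left(d,c \right)} = -2 + \left(c - 8\right) = -2 + \left(-8 + c\right) = -10 + c$)
$\frac{j}{T{\left(-44,72 \right)}} = \frac{5925}{-10 + 72} = \frac{5925}{62}$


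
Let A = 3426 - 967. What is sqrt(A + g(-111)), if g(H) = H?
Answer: 2*sqrt(587) ≈ 48.456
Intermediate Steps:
A = 2459
sqrt(A + g(-111)) = sqrt(2459 - 111) = sqrt(2348) = 2*sqrt(587)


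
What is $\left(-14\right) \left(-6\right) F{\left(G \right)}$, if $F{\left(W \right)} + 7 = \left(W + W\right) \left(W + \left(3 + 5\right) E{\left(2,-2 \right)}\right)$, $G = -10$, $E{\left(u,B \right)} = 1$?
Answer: $2772$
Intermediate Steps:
$F{\left(W \right)} = -7 + 2 W \left(8 + W\right)$ ($F{\left(W \right)} = -7 + \left(W + W\right) \left(W + \left(3 + 5\right) 1\right) = -7 + 2 W \left(W + 8 \cdot 1\right) = -7 + 2 W \left(W + 8\right) = -7 + 2 W \left(8 + W\right)$)
$\left(-14\right) \left(-6\right) F{\left(G \right)} = \left(-14\right) \left(-6\right) \left(-7 + 2 \left(-10\right)^{2} + 16 \left(-10\right)\right) = 84 \left(-7 + 2 \cdot 100 - 160\right) = 84 \left(-7 + 200 - 160\right) = 84 \cdot 33 = 2772$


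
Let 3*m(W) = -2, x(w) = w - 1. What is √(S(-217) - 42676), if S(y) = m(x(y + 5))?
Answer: I*√384090/3 ≈ 206.58*I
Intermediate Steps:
x(w) = -1 + w
m(W) = -⅔ (m(W) = (⅓)*(-2) = -⅔)
S(y) = -⅔
√(S(-217) - 42676) = √(-⅔ - 42676) = √(-128030/3) = I*√384090/3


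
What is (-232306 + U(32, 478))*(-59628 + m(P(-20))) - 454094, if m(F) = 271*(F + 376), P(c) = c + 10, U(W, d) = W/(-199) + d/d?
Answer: -1828806347372/199 ≈ -9.1900e+9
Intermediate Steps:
U(W, d) = 1 - W/199 (U(W, d) = W*(-1/199) + 1 = -W/199 + 1 = 1 - W/199)
P(c) = 10 + c
m(F) = 101896 + 271*F (m(F) = 271*(376 + F) = 101896 + 271*F)
(-232306 + U(32, 478))*(-59628 + m(P(-20))) - 454094 = (-232306 + (1 - 1/199*32))*(-59628 + (101896 + 271*(10 - 20))) - 454094 = (-232306 + (1 - 32/199))*(-59628 + (101896 + 271*(-10))) - 454094 = (-232306 + 167/199)*(-59628 + (101896 - 2710)) - 454094 = -46228727*(-59628 + 99186)/199 - 454094 = -46228727/199*39558 - 454094 = -1828715982666/199 - 454094 = -1828806347372/199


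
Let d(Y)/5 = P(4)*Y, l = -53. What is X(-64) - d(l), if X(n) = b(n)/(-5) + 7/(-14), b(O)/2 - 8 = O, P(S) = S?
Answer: 10819/10 ≈ 1081.9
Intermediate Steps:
b(O) = 16 + 2*O
d(Y) = 20*Y (d(Y) = 5*(4*Y) = 20*Y)
X(n) = -37/10 - 2*n/5 (X(n) = (16 + 2*n)/(-5) + 7/(-14) = (16 + 2*n)*(-1/5) + 7*(-1/14) = (-16/5 - 2*n/5) - 1/2 = -37/10 - 2*n/5)
X(-64) - d(l) = (-37/10 - 2/5*(-64)) - 20*(-53) = (-37/10 + 128/5) - 1*(-1060) = 219/10 + 1060 = 10819/10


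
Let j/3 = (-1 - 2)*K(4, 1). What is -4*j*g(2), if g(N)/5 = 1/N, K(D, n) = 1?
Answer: 90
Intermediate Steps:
g(N) = 5/N
j = -9 (j = 3*((-1 - 2)*1) = 3*(-3*1) = 3*(-3) = -9)
-4*j*g(2) = -4*(-9)*5/2 = -(-36)*5*(1/2) = -(-36)*5/2 = -1*(-90) = 90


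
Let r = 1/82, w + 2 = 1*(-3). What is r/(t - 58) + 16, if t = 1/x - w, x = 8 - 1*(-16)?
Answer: 833764/52111 ≈ 16.000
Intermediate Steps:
w = -5 (w = -2 + 1*(-3) = -2 - 3 = -5)
x = 24 (x = 8 + 16 = 24)
r = 1/82 ≈ 0.012195
t = 121/24 (t = 1/24 - 1*(-5) = 1/24 + 5 = 121/24 ≈ 5.0417)
r/(t - 58) + 16 = (1/82)/(121/24 - 58) + 16 = (1/82)/(-1271/24) + 16 = -24/1271*1/82 + 16 = -12/52111 + 16 = 833764/52111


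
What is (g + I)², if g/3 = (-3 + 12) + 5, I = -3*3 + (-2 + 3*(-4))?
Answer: 361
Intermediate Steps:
I = -23 (I = -9 + (-2 - 12) = -9 - 14 = -23)
g = 42 (g = 3*((-3 + 12) + 5) = 3*(9 + 5) = 3*14 = 42)
(g + I)² = (42 - 23)² = 19² = 361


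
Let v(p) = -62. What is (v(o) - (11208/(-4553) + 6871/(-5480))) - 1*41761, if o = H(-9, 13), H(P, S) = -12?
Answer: -1043409548617/24950440 ≈ -41819.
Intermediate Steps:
o = -12
(v(o) - (11208/(-4553) + 6871/(-5480))) - 1*41761 = (-62 - (11208/(-4553) + 6871/(-5480))) - 1*41761 = (-62 - (11208*(-1/4553) + 6871*(-1/5480))) - 41761 = (-62 - (-11208/4553 - 6871/5480)) - 41761 = (-62 - 1*(-92703503/24950440)) - 41761 = (-62 + 92703503/24950440) - 41761 = -1454223777/24950440 - 41761 = -1043409548617/24950440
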